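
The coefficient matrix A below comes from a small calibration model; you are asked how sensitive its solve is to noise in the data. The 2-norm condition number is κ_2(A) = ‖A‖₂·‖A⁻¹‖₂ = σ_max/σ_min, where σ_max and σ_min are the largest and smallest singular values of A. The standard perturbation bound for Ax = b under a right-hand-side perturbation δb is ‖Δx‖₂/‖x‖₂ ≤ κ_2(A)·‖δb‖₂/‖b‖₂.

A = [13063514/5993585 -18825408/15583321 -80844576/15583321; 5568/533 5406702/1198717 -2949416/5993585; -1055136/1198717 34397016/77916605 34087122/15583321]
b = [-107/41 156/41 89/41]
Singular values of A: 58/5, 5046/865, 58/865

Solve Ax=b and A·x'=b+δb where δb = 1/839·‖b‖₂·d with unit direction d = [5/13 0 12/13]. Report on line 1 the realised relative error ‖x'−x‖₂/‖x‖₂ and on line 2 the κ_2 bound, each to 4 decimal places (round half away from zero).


σ_max = 58/5, σ_min = 58/865
κ_2(A) = (58/5) / (58/865) = 173.0000
worst-case relative error ≤ 173.0000 × 1/839 = 0.2062
solve Ax = b  →  x = [5.9748 -12.3521 5.8895]
‖b‖₂ = 5.0990 and ‖x‖₂ = 14.9318
with δb = [0.0023 0.0000 0.0056], A·Δx = δb → ‖Δx‖ = 0.0906
relative error = 0.0061
so the bound overstates the realised error by a factor of ≈ 33.9690 (computed from the unrounded values)

0.0061
0.2062


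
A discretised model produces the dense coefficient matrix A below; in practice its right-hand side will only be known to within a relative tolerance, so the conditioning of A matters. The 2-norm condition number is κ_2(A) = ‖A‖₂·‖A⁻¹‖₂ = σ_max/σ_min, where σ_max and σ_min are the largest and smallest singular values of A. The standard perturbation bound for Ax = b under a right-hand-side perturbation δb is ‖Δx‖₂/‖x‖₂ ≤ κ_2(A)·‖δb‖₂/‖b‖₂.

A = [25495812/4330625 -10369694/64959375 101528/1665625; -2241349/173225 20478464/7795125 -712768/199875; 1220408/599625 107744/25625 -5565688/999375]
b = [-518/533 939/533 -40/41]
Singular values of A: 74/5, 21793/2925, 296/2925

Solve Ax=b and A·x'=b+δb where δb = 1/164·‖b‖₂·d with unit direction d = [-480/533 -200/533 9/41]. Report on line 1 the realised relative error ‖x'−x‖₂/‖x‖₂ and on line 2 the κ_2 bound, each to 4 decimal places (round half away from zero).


σ_max = 74/5, σ_min = 296/2925
κ_2(A) = (74/5) / (296/2925) = 146.2500
bound on ‖Δx‖/‖x‖: κ·ε = 146.2500·1/164 = 0.8918
solve Ax = b  →  x = [-0.1673 -0.0546 0.0728]
‖b‖ = 2.2361, ‖x‖ = 0.1905
with δb = [-0.0123 -0.0051 0.0030], A·Δx = δb → ‖Δx‖ = 0.1347
realised ‖Δx‖/‖x‖ = 0.7074
so the bound overstates the realised error by a factor of ≈ 1.2606 (computed from the unrounded values)

0.7074
0.8918


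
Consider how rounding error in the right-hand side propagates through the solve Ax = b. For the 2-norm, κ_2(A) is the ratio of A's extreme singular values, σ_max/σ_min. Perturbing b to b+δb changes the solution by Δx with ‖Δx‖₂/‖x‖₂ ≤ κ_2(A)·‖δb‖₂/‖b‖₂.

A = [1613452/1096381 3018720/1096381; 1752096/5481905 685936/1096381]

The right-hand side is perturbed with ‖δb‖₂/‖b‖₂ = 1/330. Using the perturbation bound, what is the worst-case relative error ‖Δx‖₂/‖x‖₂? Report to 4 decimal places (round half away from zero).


M = AᵀA = [40541656336/17877027025 15202037376/3575405405; 15202037376/3575405405 5700879616/715081081]. tr(M)=633438224/61858225, det(M)=4096/2474329
solving λ² − 633438224/61858225·λ + 4096/2474329 = 0 gives λ = 256/25, 400/2474329
so κ_2 = √((256/25) / (400/2474329)) = 251.6800
bound on ‖Δx‖/‖x‖: κ·ε = 251.6800·1/330 = 0.7627

0.7627


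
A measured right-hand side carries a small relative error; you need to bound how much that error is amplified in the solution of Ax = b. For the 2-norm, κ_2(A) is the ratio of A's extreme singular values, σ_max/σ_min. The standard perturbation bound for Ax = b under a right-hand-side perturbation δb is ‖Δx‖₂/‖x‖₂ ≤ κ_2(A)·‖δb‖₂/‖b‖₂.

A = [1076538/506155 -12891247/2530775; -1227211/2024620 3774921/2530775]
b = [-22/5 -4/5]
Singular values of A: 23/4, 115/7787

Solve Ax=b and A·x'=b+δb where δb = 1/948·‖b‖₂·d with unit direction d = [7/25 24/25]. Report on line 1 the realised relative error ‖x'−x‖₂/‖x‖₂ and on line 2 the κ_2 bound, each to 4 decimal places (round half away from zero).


σ_max = 23/4, σ_min = 115/7787
condition number: (23/4) ÷ (115/7787) = 389.3500
κ_2(A)·‖δb‖/‖b‖ = 0.4107
solve Ax = b  →  x = [-125.2763 -51.4448]
2-norm of b is 4.4721; of x, 135.4279
Δx = A⁻¹·δb where δb = 1/948·4.4721·d; ‖Δx‖ = 0.3194
dividing the unrounded norms, ‖Δx‖/‖x‖ = 0.0024
realised/bound (from unrounded values) ≈ 0.0057

0.0024
0.4107


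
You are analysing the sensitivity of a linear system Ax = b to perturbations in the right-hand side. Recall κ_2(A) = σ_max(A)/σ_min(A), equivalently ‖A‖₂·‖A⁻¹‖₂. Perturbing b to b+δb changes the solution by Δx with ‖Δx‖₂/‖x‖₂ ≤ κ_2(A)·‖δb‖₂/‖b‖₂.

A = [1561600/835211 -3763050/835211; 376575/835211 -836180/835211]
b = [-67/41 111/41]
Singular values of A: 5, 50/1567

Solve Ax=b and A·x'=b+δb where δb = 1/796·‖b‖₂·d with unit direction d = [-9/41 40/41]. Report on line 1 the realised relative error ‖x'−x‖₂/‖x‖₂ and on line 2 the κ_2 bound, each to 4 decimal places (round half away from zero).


0.0013
0.1969

from the listed singular values, σ₁ = 5, σ_n = 50/1567
κ_2(A) = 5 / (50/1567) = 156.7000
bound on ‖Δx‖/‖x‖: κ·ε = 156.7000·1/796 = 0.1969
solve Ax = b  →  x = [86.7108 36.3462]
2-norm of b is 3.1623; of x, 94.0202
δb = ε·‖b‖·d = [-0.0009 0.0039]; solving A·Δx = δb gives ‖Δx‖ = 0.1245
dividing the unrounded norms, ‖Δx‖/‖x‖ = 0.0013
tightness: 0.0013 against a bound of 0.1969 (unrounded ratio ≈ 0.0067)


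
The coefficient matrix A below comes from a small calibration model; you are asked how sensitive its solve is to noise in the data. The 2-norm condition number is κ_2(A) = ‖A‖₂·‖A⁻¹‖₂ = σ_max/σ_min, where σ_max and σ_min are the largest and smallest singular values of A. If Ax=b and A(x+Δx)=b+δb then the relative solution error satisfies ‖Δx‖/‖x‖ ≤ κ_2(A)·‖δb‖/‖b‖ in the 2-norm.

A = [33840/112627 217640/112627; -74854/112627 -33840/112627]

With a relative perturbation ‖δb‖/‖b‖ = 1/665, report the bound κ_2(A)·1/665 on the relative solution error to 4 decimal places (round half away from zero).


form AᵀA = [4014436/7546009 5888160/7546009; 5888160/7546009 28859200/7546009] with trace 19556/4489 and determinant 6400/4489
solving λ² − 19556/4489·λ + 6400/4489 = 0 gives λ = 4, 1600/4489
so κ_2 = √(4 / (1600/4489)) = 3.3500
κ_2(A)·‖δb‖/‖b‖ = 0.0050

0.0050


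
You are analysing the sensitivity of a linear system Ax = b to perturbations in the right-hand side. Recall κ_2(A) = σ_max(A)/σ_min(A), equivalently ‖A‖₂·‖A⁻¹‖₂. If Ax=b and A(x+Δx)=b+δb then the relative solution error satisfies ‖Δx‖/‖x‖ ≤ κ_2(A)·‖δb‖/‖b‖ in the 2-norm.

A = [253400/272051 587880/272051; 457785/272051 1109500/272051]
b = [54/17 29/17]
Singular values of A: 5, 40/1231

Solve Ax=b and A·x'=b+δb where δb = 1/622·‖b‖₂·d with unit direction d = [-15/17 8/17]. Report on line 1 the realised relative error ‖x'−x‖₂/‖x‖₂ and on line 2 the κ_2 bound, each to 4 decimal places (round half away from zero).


largest singular value 5, smallest 40/1231
κ = σ_max/σ_min = 5/(40/1231) = 153.8750
perturbation bound = 153.8750·1/622 = 0.2474
solve Ax = b  →  x = [57.0462 -23.1192]
2-norm of b is 3.6056; of x, 61.5529
re-solving with b+δb shifts x by Δx of norm 0.1784
relative error = 0.0029
realised/bound (from unrounded values) ≈ 0.0117

0.0029
0.2474


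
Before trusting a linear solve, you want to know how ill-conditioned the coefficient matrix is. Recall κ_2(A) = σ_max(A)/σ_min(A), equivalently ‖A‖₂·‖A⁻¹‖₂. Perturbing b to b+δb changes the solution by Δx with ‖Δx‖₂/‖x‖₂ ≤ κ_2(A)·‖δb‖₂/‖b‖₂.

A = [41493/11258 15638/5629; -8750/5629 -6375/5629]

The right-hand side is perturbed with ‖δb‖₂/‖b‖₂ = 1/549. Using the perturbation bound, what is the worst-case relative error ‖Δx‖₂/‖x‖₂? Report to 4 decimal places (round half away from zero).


0.3155

M = AᵀA = [11999521/749956 2249793/187489; 2249793/187489 1687501/187489]. tr(M)=18749525/749956, det(M)=15625/749956
λ_max, λ_min = (18749525/749956 ± √351497815475625/562434001936)/2 = 25, 625/749956
σ_max=√25=5, σ_min=√(625/749956)=(25/866) → κ = 173.2000
worst-case relative error ≤ 173.2000 × 1/549 = 0.3155


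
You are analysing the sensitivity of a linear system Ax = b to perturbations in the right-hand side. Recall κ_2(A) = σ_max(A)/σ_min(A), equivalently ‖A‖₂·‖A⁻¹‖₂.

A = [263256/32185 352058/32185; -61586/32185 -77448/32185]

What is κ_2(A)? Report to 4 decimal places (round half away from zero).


157.0000

AᵀA = [43483972/616225 57972096/616225; 57972096/616225 77301028/616225]; tr = 4831400/24649, det = 38416/24649
eigenvalues of AᵀA: λ = (tr ± √(tr²−4·det))/2 = 196, 196/24649
κ = σ_max/σ_min = 14/(14/157) = 157.0000


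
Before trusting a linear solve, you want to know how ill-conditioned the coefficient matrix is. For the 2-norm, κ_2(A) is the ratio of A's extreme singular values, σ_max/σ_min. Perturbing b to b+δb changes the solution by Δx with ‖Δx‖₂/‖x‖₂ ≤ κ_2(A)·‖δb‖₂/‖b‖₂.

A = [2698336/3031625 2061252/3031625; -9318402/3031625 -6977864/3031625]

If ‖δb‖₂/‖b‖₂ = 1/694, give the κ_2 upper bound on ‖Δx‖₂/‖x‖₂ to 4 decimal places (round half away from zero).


0.5591

AᵀA = [150581812804/14705200225 112935187728/14705200225; 112935187728/14705200225 84702953296/14705200225]; tr = 9411390644/588208009, det = 1000000/588208009
eigenvalues of AᵀA: λ = (tr ± √(tr²−4·det))/2 = 16, 62500/588208009
κ = σ_max/σ_min = 4/(250/24253) = 388.0480
worst-case relative error ≤ 388.0480 × 1/694 = 0.5591


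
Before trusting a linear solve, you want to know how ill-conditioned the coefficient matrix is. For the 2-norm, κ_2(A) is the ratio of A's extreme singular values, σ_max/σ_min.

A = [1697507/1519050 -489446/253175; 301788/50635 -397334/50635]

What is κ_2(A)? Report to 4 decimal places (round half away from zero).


37.0500

form AᵀA = [50475863929/1372702500 -5597094881/114391875; -5597094881/114391875 2490431336/38130625] with trace 5605255681/54908100 and determinant 104060401/13727025
solving λ² − 5605255681/54908100·λ + 104060401/13727025 = 0 gives λ = 10201/100, 40804/549081
σ_max=√(10201/100)=(101/10), σ_min=√(40804/549081)=(202/741) → κ = 37.0500


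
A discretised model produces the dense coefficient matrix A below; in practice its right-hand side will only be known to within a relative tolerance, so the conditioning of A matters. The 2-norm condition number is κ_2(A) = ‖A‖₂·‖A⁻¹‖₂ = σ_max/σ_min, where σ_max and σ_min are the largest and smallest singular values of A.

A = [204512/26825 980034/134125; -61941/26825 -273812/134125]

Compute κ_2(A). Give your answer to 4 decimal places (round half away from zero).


AᵀA = [73058953/1151329 347822244/5756645; 347822244/5756645 1656703444/28783225]; tr = 4141709/34225, det = 58564/34225
solving λ² − 4141709/34225·λ + 58564/34225 = 0 gives λ = 121, 484/34225
so κ_2 = √(121 / (484/34225)) = 92.5000

92.5000


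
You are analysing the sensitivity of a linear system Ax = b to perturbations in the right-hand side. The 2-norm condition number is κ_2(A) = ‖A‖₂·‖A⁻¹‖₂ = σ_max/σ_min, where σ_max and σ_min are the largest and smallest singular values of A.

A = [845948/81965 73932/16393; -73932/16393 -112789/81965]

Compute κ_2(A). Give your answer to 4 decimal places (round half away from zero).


form AᵀA = [5043056416/39753025 419416236/7950605; 419416236/7950605 883845409/39753025] with trace 1402817/9409 and determinant 221533456/5880625
char-poly roots: 3721/25 and 59536/235225
κ = σ_max/σ_min = (61/5)/(244/485) = 24.2500

24.2500


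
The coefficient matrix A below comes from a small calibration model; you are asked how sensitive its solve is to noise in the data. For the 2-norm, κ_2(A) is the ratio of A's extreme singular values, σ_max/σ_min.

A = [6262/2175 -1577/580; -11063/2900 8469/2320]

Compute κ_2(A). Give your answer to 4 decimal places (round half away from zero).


M = AᵀA = [69156481/3027600 -17563217/807360; -17563217/807360 4460593/215296]. tr(M)=2509081/57600, det(M)=121/6400
solving λ² − 2509081/57600·λ + 121/6400 = 0 gives λ = 1089/25, 1/2304
σ_max=√(1089/25)=(33/5), σ_min=√(1/2304)=(1/48) → κ = 316.8000

316.8000


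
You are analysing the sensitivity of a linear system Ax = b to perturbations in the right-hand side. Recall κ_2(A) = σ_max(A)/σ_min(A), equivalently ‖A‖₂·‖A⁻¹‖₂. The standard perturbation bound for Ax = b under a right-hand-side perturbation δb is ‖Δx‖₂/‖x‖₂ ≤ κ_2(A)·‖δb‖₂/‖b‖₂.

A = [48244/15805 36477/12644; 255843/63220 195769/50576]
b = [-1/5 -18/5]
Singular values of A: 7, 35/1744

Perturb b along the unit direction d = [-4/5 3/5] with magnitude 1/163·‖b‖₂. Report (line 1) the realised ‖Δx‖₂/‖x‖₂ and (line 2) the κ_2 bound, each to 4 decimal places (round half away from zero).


0.0111
2.1399

largest singular value 7, smallest 35/1744
κ = σ_max/σ_min = 7/(35/1744) = 348.8000
bound on ‖Δx‖/‖x‖: κ·ε = 348.8000·1/163 = 2.1399
solve Ax = b  →  x = [68.4187 -72.4611]
‖b‖₂ = 3.6056 and ‖x‖₂ = 99.6581
δb = ε·‖b‖·d = [-0.0177 0.0133]; solving A·Δx = δb gives ‖Δx‖ = 1.1022
relative error = 0.0111
realised/bound (from unrounded values) ≈ 0.0052


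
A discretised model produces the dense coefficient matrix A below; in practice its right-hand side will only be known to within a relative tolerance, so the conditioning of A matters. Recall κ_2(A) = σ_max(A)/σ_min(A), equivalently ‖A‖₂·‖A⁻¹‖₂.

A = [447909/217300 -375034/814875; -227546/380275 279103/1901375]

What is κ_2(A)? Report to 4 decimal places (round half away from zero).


form AᵀA = [17054297689/3701992336 -2398181159/2313745210; -2398181159/2313745210 12148737469/52059267225] with trace 2398332409/495507600 and determinant 14641/19820304
solving λ² − 2398332409/495507600·λ + 14641/19820304 = 0 gives λ = 121/25, 3025/19820304
σ_max=√(121/25)=(11/5), σ_min=√(3025/19820304)=(55/4452) → κ = 178.0800

178.0800


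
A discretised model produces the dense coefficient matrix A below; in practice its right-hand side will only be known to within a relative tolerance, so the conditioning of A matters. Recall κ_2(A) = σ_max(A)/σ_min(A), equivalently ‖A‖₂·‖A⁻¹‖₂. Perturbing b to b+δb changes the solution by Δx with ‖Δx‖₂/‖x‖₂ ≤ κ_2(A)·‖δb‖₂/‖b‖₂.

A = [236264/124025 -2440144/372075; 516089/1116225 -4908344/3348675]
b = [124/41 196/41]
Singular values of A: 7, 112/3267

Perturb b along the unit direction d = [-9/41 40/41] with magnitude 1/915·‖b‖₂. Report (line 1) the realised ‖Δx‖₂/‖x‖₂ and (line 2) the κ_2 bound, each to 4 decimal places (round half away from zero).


0.0015
0.2232

σ_max = 7, σ_min = 112/3267
κ = σ_max/σ_min = 7/(112/3267) = 204.1875
bound on ‖Δx‖/‖x‖: κ·ε = 204.1875·1/915 = 0.2232
solve Ax = b  →  x = [112.1714 32.1214]
‖b‖₂ = 5.6569 and ‖x‖₂ = 116.6800
Δx = A⁻¹·δb where δb = 1/915·5.6569·d; ‖Δx‖ = 0.1803
dividing the unrounded norms, ‖Δx‖/‖x‖ = 0.0015
tightness: 0.0015 against a bound of 0.2232 (unrounded ratio ≈ 0.0069)


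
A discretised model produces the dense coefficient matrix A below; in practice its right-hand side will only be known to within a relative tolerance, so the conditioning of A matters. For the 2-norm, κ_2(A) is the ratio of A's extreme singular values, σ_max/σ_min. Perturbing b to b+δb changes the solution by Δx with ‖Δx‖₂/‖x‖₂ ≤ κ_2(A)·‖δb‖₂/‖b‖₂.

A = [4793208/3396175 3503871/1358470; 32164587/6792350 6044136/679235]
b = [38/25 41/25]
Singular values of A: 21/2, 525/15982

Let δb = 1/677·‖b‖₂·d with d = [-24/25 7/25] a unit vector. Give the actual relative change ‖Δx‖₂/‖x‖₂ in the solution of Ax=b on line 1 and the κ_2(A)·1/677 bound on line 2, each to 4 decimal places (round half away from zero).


0.0033
0.4721

largest singular value 21/2, smallest 525/15982
condition number: (21/2) ÷ (525/15982) = 319.6400
perturbation bound = 319.6400·1/677 = 0.4721
solve Ax = b  →  x = [26.9501 -14.1575]
2-norm of b is 2.2361; of x, 30.4425
δb = ε·‖b‖·d = [-0.0032 0.0009]; solving A·Δx = δb gives ‖Δx‖ = 0.1005
dividing the unrounded norms, ‖Δx‖/‖x‖ = 0.0033
realised/bound (from unrounded values) ≈ 0.0070


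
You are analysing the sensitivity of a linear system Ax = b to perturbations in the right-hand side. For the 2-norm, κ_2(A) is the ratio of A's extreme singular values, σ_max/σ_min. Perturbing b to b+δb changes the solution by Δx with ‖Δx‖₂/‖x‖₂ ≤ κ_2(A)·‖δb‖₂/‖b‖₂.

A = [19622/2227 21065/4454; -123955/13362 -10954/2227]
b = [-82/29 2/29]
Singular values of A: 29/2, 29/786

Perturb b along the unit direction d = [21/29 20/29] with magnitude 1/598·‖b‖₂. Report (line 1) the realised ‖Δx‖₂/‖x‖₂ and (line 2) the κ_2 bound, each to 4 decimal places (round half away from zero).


0.0024
0.6572

σ_max = 29/2, σ_min = 29/786
κ_2(A) = (29/2) / (29/786) = 393.0000
κ_2(A)·‖δb‖/‖b‖ = 0.6572
solve Ax = b  →  x = [25.3874 -47.8945]
2-norm of b is 2.8284; of x, 54.2071
Δx = A⁻¹·δb where δb = 1/598·2.8284·d; ‖Δx‖ = 0.1282
dividing the unrounded norms, ‖Δx‖/‖x‖ = 0.0024
realised/bound (from unrounded values) ≈ 0.0036


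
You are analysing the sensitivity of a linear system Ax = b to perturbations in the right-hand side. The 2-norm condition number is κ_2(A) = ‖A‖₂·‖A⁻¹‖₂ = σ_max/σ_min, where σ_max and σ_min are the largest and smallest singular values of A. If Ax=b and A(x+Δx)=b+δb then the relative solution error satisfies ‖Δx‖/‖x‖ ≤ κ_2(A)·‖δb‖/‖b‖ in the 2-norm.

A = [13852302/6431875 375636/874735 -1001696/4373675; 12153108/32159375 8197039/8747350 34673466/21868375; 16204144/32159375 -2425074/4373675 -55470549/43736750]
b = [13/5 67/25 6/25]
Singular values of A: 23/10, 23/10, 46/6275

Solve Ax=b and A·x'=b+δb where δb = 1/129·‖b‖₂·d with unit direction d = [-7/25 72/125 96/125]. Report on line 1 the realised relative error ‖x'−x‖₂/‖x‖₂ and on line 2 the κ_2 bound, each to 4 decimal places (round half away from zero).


0.0290
2.4322

σ_max = 23/10, σ_min = 46/6275
κ = σ_max/σ_min = (23/10)/(46/6275) = 313.7500
bound on ‖Δx‖/‖x‖: κ·ε = 313.7500·1/129 = 2.4322
solve Ax = b  →  x = [31.2169 -116.7669 63.2612]
2-norm of b is 3.7417; of x, 136.4221
re-solving with b+δb shifts x by Δx of norm 3.9567
dividing the unrounded norms, ‖Δx‖/‖x‖ = 0.0290
realised/bound (from unrounded values) ≈ 0.0119


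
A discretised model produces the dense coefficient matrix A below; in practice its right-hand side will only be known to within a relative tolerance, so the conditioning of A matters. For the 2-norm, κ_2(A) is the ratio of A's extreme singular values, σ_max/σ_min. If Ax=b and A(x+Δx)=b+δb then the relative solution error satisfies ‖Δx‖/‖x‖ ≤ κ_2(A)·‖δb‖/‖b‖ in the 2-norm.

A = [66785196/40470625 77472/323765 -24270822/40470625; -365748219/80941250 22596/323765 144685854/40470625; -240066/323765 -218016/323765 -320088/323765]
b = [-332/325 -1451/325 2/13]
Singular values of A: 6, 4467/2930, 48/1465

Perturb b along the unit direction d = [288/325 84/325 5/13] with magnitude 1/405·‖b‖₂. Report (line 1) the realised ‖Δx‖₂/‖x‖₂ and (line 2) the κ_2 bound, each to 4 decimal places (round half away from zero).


σ_max = 6, σ_min = 48/1465
κ_2(A) = 6 / (48/1465) = 183.1250
perturbation bound = 183.1250·1/405 = 0.4522
solve Ax = b  →  x = [-17.0492 53.5516 -23.8434]
‖b‖ = 4.5826, ‖x‖ = 61.0488
re-solving with b+δb shifts x by Δx of norm 0.3453
relative error = 0.0057
tightness: 0.0057 against a bound of 0.4522 (unrounded ratio ≈ 0.0125)

0.0057
0.4522


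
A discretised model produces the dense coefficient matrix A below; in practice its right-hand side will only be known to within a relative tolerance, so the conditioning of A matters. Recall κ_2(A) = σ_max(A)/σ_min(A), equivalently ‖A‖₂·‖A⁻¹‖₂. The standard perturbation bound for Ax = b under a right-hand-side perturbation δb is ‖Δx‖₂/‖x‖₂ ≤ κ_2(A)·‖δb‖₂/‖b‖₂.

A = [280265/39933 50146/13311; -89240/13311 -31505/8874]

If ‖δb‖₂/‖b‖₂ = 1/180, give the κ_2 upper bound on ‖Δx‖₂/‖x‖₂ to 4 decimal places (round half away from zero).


1.9800

form AᵀA = [178623625/1896129 31754990/632043; 31754990/632043 22582129/842724] with trace 3175549/26244 and determinant 3025/26244
char-poly roots: 121 and 25/26244
so κ_2 = √(121 / (25/26244)) = 356.4000
bound on ‖Δx‖/‖x‖: κ·ε = 356.4000·1/180 = 1.9800


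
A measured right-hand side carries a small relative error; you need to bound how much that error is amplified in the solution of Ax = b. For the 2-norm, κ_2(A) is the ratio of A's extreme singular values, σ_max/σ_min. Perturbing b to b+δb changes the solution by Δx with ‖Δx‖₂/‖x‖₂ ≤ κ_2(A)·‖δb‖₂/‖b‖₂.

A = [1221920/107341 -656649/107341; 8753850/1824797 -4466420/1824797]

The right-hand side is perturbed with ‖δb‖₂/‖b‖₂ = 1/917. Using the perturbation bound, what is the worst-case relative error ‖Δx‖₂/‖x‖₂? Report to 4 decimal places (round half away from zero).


M = AᵀA = [3006700960900/19703456161 -1603455837480/19703456161; -1603455837480/19703456161 855397712281/19703456161]. tr(M)=13363663229/68178049, det(M)=150062500/68178049
solving λ² − 13363663229/68178049·λ + 150062500/68178049 = 0 gives λ = 196, 765625/68178049
so κ_2 = √(196 / (765625/68178049)) = 132.1120
worst-case relative error ≤ 132.1120 × 1/917 = 0.1441

0.1441


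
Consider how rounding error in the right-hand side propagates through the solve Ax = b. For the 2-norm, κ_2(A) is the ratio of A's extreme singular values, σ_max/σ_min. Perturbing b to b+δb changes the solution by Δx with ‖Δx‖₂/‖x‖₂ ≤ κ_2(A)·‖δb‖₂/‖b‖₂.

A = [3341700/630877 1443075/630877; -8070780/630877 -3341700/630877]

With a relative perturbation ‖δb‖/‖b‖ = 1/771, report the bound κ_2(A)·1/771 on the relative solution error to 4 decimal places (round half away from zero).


0.2421

form AᵀA = [451505613600/2355063841 188121001500/2355063841; 188121001500/2355063841 78398960625/2355063841] with trace 3135530025/13935289 and determinant 20250000/13935289
char-poly roots: 225 and 90000/13935289
so κ_2 = √(225 / (90000/13935289)) = 186.6500
perturbation bound = 186.6500·1/771 = 0.2421


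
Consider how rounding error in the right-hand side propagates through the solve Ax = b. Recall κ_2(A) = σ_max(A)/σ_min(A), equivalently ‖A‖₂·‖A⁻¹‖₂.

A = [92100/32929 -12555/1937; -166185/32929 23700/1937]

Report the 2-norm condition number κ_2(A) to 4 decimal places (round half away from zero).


AᵀA = [124913025/3751969 -299700000/3751969; -299700000/3751969 719318025/3751969]; tr = 4995450/22201, det = 50625/22201
λ_max, λ_min = (4995450/22201 ± √24950025000000/492884401)/2 = 225, 225/22201
κ_2(A) = √(λ_max/λ_min) = √(225 / (225/22201)) = 149.0000

149.0000


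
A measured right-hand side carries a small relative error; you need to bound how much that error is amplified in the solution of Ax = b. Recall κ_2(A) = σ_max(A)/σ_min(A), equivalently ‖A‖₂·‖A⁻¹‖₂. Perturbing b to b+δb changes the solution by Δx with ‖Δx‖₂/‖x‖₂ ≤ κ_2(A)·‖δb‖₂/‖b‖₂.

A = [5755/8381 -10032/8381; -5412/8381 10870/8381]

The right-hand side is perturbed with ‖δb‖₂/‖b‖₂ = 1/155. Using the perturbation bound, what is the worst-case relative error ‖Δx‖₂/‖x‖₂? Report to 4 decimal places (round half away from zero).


form AᵀA = [74209/83521 -138600/83521; -138600/83521 260164/83521] with trace 1157/289 and determinant 4/289
λ_max, λ_min = (1157/289 ± √1334025/83521)/2 = 4, 1/289
so κ_2 = √(4 / (1/289)) = 34.0000
perturbation bound = 34.0000·1/155 = 0.2194

0.2194


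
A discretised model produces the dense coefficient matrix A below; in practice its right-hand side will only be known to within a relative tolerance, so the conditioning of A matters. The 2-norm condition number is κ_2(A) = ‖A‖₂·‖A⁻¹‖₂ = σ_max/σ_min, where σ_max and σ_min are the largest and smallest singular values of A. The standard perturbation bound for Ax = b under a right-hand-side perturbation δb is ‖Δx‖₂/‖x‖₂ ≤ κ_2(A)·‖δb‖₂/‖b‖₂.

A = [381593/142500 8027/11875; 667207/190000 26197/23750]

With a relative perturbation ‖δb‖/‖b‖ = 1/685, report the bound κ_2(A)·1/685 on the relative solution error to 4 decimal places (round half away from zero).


M = AᵀA = [253451924401/12996000000 3077633657/541500000; 3077633657/541500000 37760549/22562500]. tr(M)=440323201/20793600, det(M)=279841/831744
eigenvalues of AᵀA: λ = (tr ± √(tr²−4·det))/2 = 529/25, 13225/831744
σ_max=√(529/25)=(23/5), σ_min=√(13225/831744)=(115/912) → κ = 36.4800
worst-case relative error ≤ 36.4800 × 1/685 = 0.0533

0.0533


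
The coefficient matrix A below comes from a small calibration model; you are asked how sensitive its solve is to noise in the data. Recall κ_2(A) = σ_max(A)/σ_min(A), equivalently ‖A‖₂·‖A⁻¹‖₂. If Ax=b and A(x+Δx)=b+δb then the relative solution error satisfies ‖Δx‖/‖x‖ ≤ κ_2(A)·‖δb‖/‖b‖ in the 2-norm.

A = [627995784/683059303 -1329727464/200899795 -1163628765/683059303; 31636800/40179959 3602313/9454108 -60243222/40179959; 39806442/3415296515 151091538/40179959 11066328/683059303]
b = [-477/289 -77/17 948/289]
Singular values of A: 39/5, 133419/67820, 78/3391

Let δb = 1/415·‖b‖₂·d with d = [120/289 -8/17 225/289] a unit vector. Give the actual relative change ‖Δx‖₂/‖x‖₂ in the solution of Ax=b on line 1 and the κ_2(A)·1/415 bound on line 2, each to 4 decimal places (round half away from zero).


largest singular value 39/5, smallest 78/3391
condition number: (39/5) ÷ (78/3391) = 339.1000
worst-case relative error ≤ 339.1000 × 1/415 = 0.8171
solve Ax = b  →  x = [152.6991 0.0405 83.2213]
‖b‖ = 5.8310, ‖x‖ = 173.9045
Δx = A⁻¹·δb where δb = 1/415·5.8310·d; ‖Δx‖ = 0.6108
dividing the unrounded norms, ‖Δx‖/‖x‖ = 0.0035
realised/bound (from unrounded values) ≈ 0.0043

0.0035
0.8171


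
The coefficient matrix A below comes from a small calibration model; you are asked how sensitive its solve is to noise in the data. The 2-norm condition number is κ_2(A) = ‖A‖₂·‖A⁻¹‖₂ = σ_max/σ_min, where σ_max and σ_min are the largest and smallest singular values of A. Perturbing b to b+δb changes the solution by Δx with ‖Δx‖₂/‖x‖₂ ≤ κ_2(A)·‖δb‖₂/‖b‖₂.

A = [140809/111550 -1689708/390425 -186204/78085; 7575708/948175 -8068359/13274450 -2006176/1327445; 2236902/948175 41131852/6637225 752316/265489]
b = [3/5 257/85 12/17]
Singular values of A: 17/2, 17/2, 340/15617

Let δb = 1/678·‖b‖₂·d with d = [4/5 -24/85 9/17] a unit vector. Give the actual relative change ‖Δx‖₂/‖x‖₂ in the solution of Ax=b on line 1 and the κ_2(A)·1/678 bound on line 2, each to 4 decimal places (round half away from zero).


largest singular value 17/2, smallest 340/15617
κ = σ_max/σ_min = (17/2)/(340/15617) = 390.4250
perturbation bound = 390.4250·1/678 = 0.5758
solve Ax = b  →  x = [0.3679 -0.0008 -0.0554]
2-norm of b is 3.1623; of x, 0.3720
with δb = [0.0037 -0.0013 0.0025], A·Δx = δb → ‖Δx‖ = 0.2142
dividing the unrounded norms, ‖Δx‖/‖x‖ = 0.5758
so the bound is sharp here: realised error equals the bound

0.5758
0.5758


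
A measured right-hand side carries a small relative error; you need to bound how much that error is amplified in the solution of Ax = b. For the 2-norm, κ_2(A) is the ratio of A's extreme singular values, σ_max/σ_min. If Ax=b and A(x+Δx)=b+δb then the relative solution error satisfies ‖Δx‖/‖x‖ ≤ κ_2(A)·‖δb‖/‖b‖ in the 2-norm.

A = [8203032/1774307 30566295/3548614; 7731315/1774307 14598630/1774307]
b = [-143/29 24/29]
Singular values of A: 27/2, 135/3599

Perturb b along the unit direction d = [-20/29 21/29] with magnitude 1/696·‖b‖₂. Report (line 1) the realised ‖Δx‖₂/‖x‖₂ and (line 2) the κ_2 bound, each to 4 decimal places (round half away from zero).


0.0018
0.5171

from the listed singular values, σ₁ = 27/2, σ_n = 135/3599
κ = σ_max/σ_min = (27/2)/(135/3599) = 359.9000
κ_2(A)·‖δb‖/‖b‖ = 0.5171
solve Ax = b  →  x = [-94.1961 49.9861]
‖b‖₂ = 5.0000 and ‖x‖₂ = 106.6373
δb = ε·‖b‖·d = [-0.0050 0.0052]; solving A·Δx = δb gives ‖Δx‖ = 0.1915
realised ‖Δx‖/‖x‖ = 0.0018
realised/bound (from unrounded values) ≈ 0.0035


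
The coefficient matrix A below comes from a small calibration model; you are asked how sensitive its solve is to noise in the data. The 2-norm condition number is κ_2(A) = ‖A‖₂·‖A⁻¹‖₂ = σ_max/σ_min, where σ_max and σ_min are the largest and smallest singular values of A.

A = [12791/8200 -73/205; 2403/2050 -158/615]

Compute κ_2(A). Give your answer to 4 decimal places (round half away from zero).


240.0000

form AᵀA = [10240009/2689600 -57599/67240; -57599/67240 2917/15129] with trace 57601/14400 and determinant 1/3600
eigenvalues of AᵀA: λ = (tr ± √(tr²−4·det))/2 = 4, 1/14400
κ = σ_max/σ_min = 2/(1/120) = 240.0000


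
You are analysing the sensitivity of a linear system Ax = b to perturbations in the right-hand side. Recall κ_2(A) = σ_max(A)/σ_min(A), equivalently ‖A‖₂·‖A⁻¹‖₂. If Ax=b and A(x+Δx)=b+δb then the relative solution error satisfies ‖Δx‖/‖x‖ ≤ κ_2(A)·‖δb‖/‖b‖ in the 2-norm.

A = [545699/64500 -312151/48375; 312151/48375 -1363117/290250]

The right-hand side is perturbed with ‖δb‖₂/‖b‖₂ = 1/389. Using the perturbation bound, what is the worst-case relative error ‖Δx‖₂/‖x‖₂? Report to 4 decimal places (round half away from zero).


0.2388

form AᵀA = [169563941449/1497690000 -95362442651/1123267500; -95362442651/1123267500 214634593621/3369802500] with trace 95384553901/539168400 and determinant 312900721/86266944
solving λ² − 95384553901/539168400·λ + 312900721/86266944 = 0 gives λ = 17689/100, 442225/21566736
so κ_2 = √((17689/100) / (442225/21566736)) = 92.8800
worst-case relative error ≤ 92.8800 × 1/389 = 0.2388


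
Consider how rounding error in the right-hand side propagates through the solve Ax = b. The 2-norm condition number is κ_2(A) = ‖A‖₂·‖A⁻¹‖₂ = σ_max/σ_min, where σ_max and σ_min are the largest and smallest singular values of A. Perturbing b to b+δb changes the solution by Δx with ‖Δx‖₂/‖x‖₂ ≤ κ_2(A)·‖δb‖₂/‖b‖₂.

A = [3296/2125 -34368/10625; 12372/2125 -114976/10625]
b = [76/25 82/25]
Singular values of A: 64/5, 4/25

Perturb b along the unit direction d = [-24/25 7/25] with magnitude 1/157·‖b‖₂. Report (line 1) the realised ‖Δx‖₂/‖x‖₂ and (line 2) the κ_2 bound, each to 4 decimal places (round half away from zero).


0.0142
0.5096

σ_max = 64/5, σ_min = 4/25
κ = σ_max/σ_min = (64/5)/(4/25) = 80.0000
worst-case relative error ≤ 80.0000 × 1/157 = 0.5096
solve Ax = b  →  x = [-10.8824 -6.1581]
2-norm of b is 4.4721; of x, 12.5039
Δx = A⁻¹·δb where δb = 1/157·4.4721·d; ‖Δx‖ = 0.1780
dividing the unrounded norms, ‖Δx‖/‖x‖ = 0.0142
realised/bound (from unrounded values) ≈ 0.0279


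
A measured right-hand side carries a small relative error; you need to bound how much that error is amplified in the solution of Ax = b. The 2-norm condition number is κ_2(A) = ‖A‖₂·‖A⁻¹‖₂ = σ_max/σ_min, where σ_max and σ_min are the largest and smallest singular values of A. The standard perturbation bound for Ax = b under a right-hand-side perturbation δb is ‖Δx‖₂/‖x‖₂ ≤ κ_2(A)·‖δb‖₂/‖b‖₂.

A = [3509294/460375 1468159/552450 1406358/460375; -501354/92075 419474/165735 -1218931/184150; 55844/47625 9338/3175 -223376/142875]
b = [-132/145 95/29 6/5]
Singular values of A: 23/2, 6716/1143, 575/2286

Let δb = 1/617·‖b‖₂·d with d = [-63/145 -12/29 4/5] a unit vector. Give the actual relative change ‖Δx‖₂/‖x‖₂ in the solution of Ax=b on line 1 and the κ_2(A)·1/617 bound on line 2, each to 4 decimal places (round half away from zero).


σ_max = 23/2, σ_min = 575/2286
κ = σ_max/σ_min = (23/2)/(575/2286) = 45.7200
worst-case relative error ≤ 45.7200 × 1/617 = 0.0741
solve Ax = b  →  x = [-0.0862 0.2723 -0.3199]
‖b‖ = 3.6056, ‖x‖ = 0.4288
δb = ε·‖b‖·d = [-0.0025 -0.0024 0.0047]; solving A·Δx = δb gives ‖Δx‖ = 0.0232
dividing the unrounded norms, ‖Δx‖/‖x‖ = 0.0542
realised/bound (from unrounded values) ≈ 0.7311

0.0542
0.0741


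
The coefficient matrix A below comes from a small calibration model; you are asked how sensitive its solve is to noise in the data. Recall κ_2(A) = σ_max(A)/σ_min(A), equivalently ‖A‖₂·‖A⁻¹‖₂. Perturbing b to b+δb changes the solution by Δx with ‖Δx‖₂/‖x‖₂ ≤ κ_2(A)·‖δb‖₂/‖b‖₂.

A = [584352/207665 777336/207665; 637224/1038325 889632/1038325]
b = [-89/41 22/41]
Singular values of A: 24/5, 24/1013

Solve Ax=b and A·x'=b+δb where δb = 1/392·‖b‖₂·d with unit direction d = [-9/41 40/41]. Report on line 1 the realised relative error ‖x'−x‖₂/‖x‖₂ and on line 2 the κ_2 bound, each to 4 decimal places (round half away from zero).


σ_max = 24/5, σ_min = 24/1013
condition number: (24/5) ÷ (24/1013) = 202.6000
bound on ‖Δx‖/‖x‖: κ·ε = 202.6000·1/392 = 0.5168
solve Ax = b  →  x = [-34.0167 24.9917]
‖b‖₂ = 2.2361 and ‖x‖₂ = 42.2104
re-solving with b+δb shifts x by Δx of norm 0.2408
relative error = 0.0057
so the bound overstates the realised error by a factor of ≈ 90.6099 (computed from the unrounded values)

0.0057
0.5168


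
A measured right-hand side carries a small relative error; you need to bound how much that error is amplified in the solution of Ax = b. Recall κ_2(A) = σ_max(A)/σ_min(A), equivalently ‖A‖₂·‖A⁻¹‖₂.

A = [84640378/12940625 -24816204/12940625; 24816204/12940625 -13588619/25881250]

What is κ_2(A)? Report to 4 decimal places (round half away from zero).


AᵀA = [12447740110324/267935640625 -3630498972282/267935640625; -3630498972282/267935640625 4236842384329/1071742562500]; tr = 86444484521/1714788100, det = 25411681/428697025
eigenvalues of AᵀA: λ = (tr ± √(tr²−4·det))/2 = 5041/100, 20164/17147881
σ_max=√(5041/100)=(71/10), σ_min=√(20164/17147881)=(142/4141) → κ = 207.0500

207.0500


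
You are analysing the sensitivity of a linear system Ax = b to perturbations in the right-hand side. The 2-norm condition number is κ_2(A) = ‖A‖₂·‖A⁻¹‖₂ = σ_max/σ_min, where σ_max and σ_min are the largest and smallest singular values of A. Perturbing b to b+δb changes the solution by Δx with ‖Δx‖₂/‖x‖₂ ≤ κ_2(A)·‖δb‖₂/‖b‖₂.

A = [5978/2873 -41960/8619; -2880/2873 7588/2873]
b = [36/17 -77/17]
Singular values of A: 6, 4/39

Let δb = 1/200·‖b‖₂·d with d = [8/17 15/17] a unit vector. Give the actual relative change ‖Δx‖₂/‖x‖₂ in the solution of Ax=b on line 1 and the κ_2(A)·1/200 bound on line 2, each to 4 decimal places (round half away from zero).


0.0083
0.2925

σ_max = 6, σ_min = 4/39
condition number: 6 ÷ (4/39) = 58.5000
perturbation bound = 58.5000·1/200 = 0.2925
solve Ax = b  →  x = [-26.7436 -11.8654]
‖b‖ = 5.0000, ‖x‖ = 29.2576
re-solving with b+δb shifts x by Δx of norm 0.2438
dividing the unrounded norms, ‖Δx‖/‖x‖ = 0.0083
so the bound overstates the realised error by a factor of ≈ 35.1091 (computed from the unrounded values)


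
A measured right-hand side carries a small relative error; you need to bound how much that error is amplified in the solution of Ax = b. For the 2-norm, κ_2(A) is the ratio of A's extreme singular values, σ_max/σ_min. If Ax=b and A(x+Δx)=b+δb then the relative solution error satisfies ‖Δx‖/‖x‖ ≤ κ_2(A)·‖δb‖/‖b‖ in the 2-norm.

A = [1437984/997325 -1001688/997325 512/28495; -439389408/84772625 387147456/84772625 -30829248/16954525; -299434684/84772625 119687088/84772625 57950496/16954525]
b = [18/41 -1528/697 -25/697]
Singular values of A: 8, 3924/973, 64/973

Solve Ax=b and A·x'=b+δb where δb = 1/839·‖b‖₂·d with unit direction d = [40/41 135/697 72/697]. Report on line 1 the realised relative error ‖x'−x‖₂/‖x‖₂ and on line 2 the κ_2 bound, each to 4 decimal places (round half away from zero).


0.1151
0.1450

largest singular value 8, smallest 64/973
κ_2(A) = 8 / (64/973) = 121.6250
κ_2(A)·‖δb‖/‖b‖ = 0.1450
solve Ax = b  →  x = [0.1583 -0.2055 0.2380]
‖b‖ = 2.2361, ‖x‖ = 0.3521
Δx = A⁻¹·δb where δb = 1/839·2.2361·d; ‖Δx‖ = 0.0405
dividing the unrounded norms, ‖Δx‖/‖x‖ = 0.1151
so the bound overstates the realised error by a factor of ≈ 1.2598 (computed from the unrounded values)


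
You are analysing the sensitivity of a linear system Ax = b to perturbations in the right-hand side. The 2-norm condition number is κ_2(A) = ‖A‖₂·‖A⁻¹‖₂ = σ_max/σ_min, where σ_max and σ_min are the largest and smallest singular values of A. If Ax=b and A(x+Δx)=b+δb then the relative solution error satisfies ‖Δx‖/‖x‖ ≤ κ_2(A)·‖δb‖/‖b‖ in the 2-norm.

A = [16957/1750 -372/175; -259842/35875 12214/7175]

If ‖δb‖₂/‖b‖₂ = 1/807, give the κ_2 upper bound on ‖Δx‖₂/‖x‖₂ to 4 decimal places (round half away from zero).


form AᵀA = [30137037841/205922500 -339023502/10296125; -339023502/10296125 15272212/2059225] with trace 18836561/122500 and determinant 923521/765625
eigenvalues of AᵀA: λ = (tr ± √(tr²−4·det))/2 = 3844/25, 961/122500
κ_2(A) = √(λ_max/λ_min) = √((3844/25) / (961/122500)) = 140.0000
worst-case relative error ≤ 140.0000 × 1/807 = 0.1735

0.1735


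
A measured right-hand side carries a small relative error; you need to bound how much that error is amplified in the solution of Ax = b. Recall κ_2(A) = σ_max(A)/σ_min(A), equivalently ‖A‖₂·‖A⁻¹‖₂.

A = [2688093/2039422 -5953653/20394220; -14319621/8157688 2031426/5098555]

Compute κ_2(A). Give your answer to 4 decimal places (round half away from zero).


397.9360

AᵀA = [320665049210025/66547873505344 -9018644672655/8318484188168; -9018644672655/8318484188168 4058921981601/16636968376336]; tr = 200416857309/39588265024, det = 102515625/633412240384
λ_max, λ_min = (200416857309/39588265024 ± √40165902089683166471481/1567230727610461720576)/2 = 81/16, 1265625/39588265024
κ = σ_max/σ_min = (9/4)/(1125/198968) = 397.9360


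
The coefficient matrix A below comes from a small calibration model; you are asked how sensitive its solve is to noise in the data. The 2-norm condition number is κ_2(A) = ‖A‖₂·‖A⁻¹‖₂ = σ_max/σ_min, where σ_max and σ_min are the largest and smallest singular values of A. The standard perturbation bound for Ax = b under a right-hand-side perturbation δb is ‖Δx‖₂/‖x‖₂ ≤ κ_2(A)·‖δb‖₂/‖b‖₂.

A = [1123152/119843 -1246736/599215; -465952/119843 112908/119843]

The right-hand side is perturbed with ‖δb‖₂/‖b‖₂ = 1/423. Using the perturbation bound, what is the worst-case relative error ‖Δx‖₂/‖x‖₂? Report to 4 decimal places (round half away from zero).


AᵀA = [1478581681408/14362344649 -1663322573952/71811723245; -1663322573952/71811723245 1873056065296/359058616225]; tr = 23103865616/213598225, det = 116985856/213598225
solving λ² − 23103865616/213598225·λ + 116985856/213598225 = 0 gives λ = 2704/25, 43264/8543929
κ = σ_max/σ_min = (52/5)/(208/2923) = 146.1500
perturbation bound = 146.1500·1/423 = 0.3455

0.3455
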